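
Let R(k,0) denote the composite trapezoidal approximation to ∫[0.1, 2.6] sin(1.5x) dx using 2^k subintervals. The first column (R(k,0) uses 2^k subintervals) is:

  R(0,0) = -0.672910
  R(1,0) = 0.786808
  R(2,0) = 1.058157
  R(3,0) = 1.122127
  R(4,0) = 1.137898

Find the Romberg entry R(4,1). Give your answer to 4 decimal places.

1.1432

R(4,1) = 1.137898 + (1.137898 − 1.122127)/3 = 1.143155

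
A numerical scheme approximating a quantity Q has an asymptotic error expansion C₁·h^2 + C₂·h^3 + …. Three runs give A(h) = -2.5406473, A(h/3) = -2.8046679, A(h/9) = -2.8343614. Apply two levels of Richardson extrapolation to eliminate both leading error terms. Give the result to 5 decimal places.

First eliminate the h^2 term (factor 3^2 = 9):
  B₁ = (9·(-2.8046679) − (-2.5406473))/8 = -2.8376705
  B₂ = (9·(-2.8343614) − (-2.8046679))/8 = -2.8380731
Then eliminate the h^3 term (factor 3^3 = 27):
  (27·(-2.8380731) − (-2.8376705))/26 = -2.8380886

-2.83809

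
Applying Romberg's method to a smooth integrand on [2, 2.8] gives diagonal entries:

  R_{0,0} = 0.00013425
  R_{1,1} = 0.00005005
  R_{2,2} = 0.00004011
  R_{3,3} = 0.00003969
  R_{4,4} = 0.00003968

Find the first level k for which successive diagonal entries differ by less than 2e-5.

k = 2

|R_{1,1} − R_{0,0}| = 0.00008420 ≥ 2e-5
|R_{2,2} − R_{1,1}| = 0.00000994 < 2e-5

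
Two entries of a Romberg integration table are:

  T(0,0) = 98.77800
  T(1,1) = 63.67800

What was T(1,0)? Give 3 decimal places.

From T(1,1) = (4·T(1,0) − T(0,0))/3, solve for T(1,0):
4·T(1,0) = 3·63.67800 + 98.77800 = 289.81200
T(1,0) = 72.45300

72.453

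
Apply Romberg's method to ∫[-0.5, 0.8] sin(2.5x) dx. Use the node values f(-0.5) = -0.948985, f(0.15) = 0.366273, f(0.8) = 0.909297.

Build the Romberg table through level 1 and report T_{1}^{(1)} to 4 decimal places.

T_{0}^{(0)} (trapezoid, 1 panel, h=1.3000): -0.025797
T_{1}^{(0)} (trapezoid, 2 panels, h=0.6500): 0.225179
T_{1}^{(1)} = 0.225179 + (0.225179 − (-0.025797))/3 = 0.308838

0.3088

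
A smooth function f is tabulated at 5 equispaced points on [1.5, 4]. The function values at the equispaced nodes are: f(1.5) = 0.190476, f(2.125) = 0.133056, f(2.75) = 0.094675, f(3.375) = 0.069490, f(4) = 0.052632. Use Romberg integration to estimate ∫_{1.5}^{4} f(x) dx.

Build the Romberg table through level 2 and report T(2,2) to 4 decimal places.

T(0,0) (trapezoid, 1 panel, h=2.5000): 0.303885
T(1,0) (trapezoid, 2 panels, h=1.2500): 0.270286
T(2,0) (trapezoid, 4 panels, h=0.6250): 0.261734
T(1,1) = 0.270286 + (0.270286 − 0.303885)/3 = 0.259086
T(2,1) = 0.261734 + (0.261734 − 0.270286)/3 = 0.258883
T(2,2) = 0.258883 + (0.258883 − 0.259086)/15 = 0.258869

0.2589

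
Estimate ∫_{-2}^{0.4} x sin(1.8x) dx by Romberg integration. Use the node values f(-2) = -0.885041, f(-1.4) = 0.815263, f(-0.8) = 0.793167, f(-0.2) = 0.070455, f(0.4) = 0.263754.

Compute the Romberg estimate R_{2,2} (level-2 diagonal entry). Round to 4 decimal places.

R_{0,0} (trapezoid, 1 panel, h=2.4000): -0.745544
R_{1,0} (trapezoid, 2 panels, h=1.2000): 0.579028
R_{2,0} (trapezoid, 4 panels, h=0.6000): 0.820945
R_{1,1} = 0.579028 + (0.579028 − (-0.745544))/3 = 1.020552
R_{2,1} = 0.820945 + (0.820945 − 0.579028)/3 = 0.901584
R_{2,2} = 0.901584 + (0.901584 − 1.020552)/15 = 0.893653

0.8937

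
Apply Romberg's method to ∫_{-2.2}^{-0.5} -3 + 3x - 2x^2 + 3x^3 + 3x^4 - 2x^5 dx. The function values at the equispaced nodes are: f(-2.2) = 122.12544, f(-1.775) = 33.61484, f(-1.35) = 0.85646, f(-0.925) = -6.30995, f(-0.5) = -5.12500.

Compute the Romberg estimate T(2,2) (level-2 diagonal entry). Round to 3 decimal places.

32.168

T(0,0) (trapezoid, 1 panel, h=1.7000): 99.45037
T(1,0) (trapezoid, 2 panels, h=0.8500): 50.45318
T(2,0) (trapezoid, 4 panels, h=0.4250): 36.83117
T(1,1) = 50.45318 + (50.45318 − 99.45037)/3 = 34.12078
T(2,1) = 36.83117 + (36.83117 − 50.45318)/3 = 32.29050
T(2,2) = 32.29050 + (32.29050 − 34.12078)/15 = 32.16848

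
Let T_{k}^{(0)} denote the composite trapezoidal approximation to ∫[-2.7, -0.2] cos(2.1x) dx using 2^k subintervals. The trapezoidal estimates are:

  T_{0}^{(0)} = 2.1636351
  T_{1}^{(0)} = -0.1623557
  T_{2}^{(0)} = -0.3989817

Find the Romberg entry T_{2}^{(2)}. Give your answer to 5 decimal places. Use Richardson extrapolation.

T_{1}^{(1)} = (4·(-0.1623557) − 2.1636351) / 3 = -0.9376860
T_{2}^{(1)} = (4·(-0.3989817) − (-0.1623557)) / 3 = -0.4778570
T_{2}^{(2)} = (16·(-0.4778570) − (-0.9376860)) / 15 = -0.4472017

-0.44720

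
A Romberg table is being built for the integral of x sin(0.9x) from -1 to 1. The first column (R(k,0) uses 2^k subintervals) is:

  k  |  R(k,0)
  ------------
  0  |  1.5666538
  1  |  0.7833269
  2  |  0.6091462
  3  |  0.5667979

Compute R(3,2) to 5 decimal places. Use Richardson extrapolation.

0.55279

Richardson extrapolation on the trapezoidal column (denominator 4−1=3):
R(2,1) = 0.6091462 + (0.6091462 − 0.7833269)/3 = 0.5510860
R(3,1) = (4·0.5667979 − 0.6091462) / 3 = 0.5526818
R(3,2) = 0.5526818 + (0.5526818 − 0.5510860)/15 = 0.5527882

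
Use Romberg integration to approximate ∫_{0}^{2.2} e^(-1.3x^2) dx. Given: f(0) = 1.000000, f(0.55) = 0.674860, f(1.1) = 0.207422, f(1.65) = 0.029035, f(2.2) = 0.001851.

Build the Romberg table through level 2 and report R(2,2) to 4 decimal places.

R(0,0) (trapezoid, 1 panel, h=2.2000): 1.102036
R(1,0) (trapezoid, 2 panels, h=1.1000): 0.779182
R(2,0) (trapezoid, 4 panels, h=0.5500): 0.776733
R(1,1) = 0.779182 + (0.779182 − 1.102036)/3 = 0.671564
R(2,1) = 0.776733 + (0.776733 − 0.779182)/3 = 0.775917
R(2,2) = 0.775917 + (0.775917 − 0.671564)/15 = 0.782874

0.7829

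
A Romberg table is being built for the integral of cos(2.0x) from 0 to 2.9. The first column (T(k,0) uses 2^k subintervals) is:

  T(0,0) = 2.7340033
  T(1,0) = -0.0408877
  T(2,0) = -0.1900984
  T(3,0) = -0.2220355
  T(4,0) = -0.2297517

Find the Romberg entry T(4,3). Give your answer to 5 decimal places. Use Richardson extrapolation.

-0.23230

Richardson extrapolation on the trapezoidal column (denominator 4−1=3):
T(2,1) = (4·(-0.1900984) − (-0.0408877)) / 3 = -0.2398353
T(3,1) = -0.2220355 + (-0.2220355 − (-0.1900984))/3 = -0.2326812
T(4,1) = (4·(-0.2297517) − (-0.2220355)) / 3 = -0.2323238
T(3,2) = -0.2326812 + (-0.2326812 − (-0.2398353))/15 = -0.2322043
T(4,2) = (16·(-0.2323238) − (-0.2326812)) / 15 = -0.2323000
T(4,3) = -0.2323000 + (-0.2323000 − (-0.2322043))/63 = -0.2323015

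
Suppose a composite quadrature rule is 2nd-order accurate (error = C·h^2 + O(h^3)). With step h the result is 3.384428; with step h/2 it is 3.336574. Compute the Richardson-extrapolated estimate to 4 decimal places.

The leading error scales as h^2; refining by a factor of 2 reduces it by 2^2 = 4.
Extrapolated value = (4·A(h/2) − A(h)) / (4 − 1)
= (4·3.336574 − 3.384428) / 3
= 9.961868 / 3 = 3.320623

3.3206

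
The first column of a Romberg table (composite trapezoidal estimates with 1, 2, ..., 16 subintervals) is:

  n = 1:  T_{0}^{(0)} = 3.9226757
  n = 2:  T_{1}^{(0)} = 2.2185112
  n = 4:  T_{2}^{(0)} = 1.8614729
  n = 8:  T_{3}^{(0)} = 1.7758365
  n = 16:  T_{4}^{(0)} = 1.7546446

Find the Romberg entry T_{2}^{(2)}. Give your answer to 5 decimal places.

Richardson extrapolation on the trapezoidal column (denominator 4−1=3):
T_{1}^{(1)} = 2.2185112 + (2.2185112 − 3.9226757)/3 = 1.6504564
T_{2}^{(1)} = (4·1.8614729 − 2.2185112) / 3 = 1.7424601
T_{2}^{(2)} = (16·1.7424601 − 1.6504564) / 15 = 1.7485937
(Column j=1 coincides with Simpson's rule on the same nodes.)

1.74859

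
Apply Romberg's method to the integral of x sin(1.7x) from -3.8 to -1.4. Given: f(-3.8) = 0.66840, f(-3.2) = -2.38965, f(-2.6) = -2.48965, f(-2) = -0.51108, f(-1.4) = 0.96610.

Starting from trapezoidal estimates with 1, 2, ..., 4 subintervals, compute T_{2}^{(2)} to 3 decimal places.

-2.967

T_{0}^{(0)} (trapezoid, 1 panel, h=2.4000): 1.96140
T_{1}^{(0)} (trapezoid, 2 panels, h=1.2000): -2.00688
T_{2}^{(0)} (trapezoid, 4 panels, h=0.6000): -2.74388
T_{1}^{(1)} = -2.00688 + (-2.00688 − 1.96140)/3 = -3.32964
T_{2}^{(1)} = -2.74388 + (-2.74388 − (-2.00688))/3 = -2.98955
T_{2}^{(2)} = -2.98955 + (-2.98955 − (-3.32964))/15 = -2.96688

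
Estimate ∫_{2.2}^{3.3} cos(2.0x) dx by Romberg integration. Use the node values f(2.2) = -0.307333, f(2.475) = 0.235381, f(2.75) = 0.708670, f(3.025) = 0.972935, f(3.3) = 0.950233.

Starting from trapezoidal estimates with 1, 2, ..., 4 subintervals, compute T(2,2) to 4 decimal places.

0.6315

T(0,0) (trapezoid, 1 panel, h=1.1000): 0.353595
T(1,0) (trapezoid, 2 panels, h=0.5500): 0.566566
T(2,0) (trapezoid, 4 panels, h=0.2750): 0.615570
T(1,1) = 0.566566 + (0.566566 − 0.353595)/3 = 0.637556
T(2,1) = 0.615570 + (0.615570 − 0.566566)/3 = 0.631905
T(2,2) = 0.631905 + (0.631905 − 0.637556)/15 = 0.631528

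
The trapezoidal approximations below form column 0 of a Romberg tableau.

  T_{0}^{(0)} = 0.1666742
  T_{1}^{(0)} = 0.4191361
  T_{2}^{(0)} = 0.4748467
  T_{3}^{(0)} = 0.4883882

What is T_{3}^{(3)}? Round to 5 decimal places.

T_{1}^{(1)} = (4·0.4191361 − 0.1666742) / 3 = 0.5032901
T_{2}^{(1)} = 0.4748467 + (0.4748467 − 0.4191361)/3 = 0.4934169
T_{3}^{(1)} = 0.4883882 + (0.4883882 − 0.4748467)/3 = 0.4929020
T_{2}^{(2)} = 0.4934169 + (0.4934169 − 0.5032901)/15 = 0.4927587
T_{3}^{(2)} = (16·0.4929020 − 0.4934169) / 15 = 0.4928677
T_{3}^{(3)} = 0.4928677 + (0.4928677 − 0.4927587)/63 = 0.4928694
(Column j=1 coincides with Simpson's rule on the same nodes.)

0.49287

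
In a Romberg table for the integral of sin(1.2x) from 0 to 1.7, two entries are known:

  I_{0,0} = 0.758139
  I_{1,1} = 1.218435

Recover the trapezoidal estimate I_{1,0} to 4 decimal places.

From I_{1,1} = (4·I_{1,0} − I_{0,0})/3, solve for I_{1,0}:
4·I_{1,0} = 3·1.218435 + 0.758139 = 4.413444
I_{1,0} = 1.103361

1.1034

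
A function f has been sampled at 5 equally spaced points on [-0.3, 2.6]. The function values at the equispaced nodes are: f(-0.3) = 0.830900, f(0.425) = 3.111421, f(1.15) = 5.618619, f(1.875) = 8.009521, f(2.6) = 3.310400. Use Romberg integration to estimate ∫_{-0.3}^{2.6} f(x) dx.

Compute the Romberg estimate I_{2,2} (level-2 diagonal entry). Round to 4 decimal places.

I_{0,0} (trapezoid, 1 panel, h=2.9000): 6.004885
I_{1,0} (trapezoid, 2 panels, h=1.4500): 11.149440
I_{2,0} (trapezoid, 4 panels, h=0.7250): 13.637403
I_{1,1} = 11.149440 + (11.149440 − 6.004885)/3 = 12.864292
I_{2,1} = 13.637403 + (13.637403 − 11.149440)/3 = 14.466724
I_{2,2} = 14.466724 + (14.466724 − 12.864292)/15 = 14.573553

14.5736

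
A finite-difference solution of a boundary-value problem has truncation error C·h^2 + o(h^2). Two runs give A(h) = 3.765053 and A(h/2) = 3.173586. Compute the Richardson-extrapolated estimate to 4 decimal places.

Extrapolated value = (4·A(h/2) − A(h)) / (4 − 1)
= (4·3.173586 − 3.765053) / 3
= 8.929291 / 3 = 2.976430

2.9764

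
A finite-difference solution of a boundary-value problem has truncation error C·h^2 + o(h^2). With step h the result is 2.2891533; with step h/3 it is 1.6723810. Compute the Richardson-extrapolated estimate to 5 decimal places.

1.59528

Extrapolated value = (9·A(h/3) − A(h)) / (9 − 1)
= (9·1.6723810 − 2.2891533) / 8
= 12.7622757 / 8 = 1.5952845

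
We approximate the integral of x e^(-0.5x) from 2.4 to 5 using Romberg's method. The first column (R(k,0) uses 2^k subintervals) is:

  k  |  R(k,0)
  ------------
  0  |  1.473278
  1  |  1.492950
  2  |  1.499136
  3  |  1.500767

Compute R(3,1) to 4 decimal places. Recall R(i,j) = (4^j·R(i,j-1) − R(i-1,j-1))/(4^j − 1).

R(3,1) = (4·1.500767 − 1.499136) / 3 = 1.501311

1.5013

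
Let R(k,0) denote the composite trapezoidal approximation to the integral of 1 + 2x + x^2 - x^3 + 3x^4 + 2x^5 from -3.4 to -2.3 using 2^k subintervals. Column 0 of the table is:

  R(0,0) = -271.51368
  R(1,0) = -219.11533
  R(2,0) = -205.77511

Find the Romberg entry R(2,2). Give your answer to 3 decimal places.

-201.307

Richardson extrapolation on the trapezoidal column (denominator 4−1=3):
R(1,1) = -219.11533 + (-219.11533 − (-271.51368))/3 = -201.64921
R(2,1) = -205.77511 + (-205.77511 − (-219.11533))/3 = -201.32837
R(2,2) = (16·(-201.32837) − (-201.64921)) / 15 = -201.30698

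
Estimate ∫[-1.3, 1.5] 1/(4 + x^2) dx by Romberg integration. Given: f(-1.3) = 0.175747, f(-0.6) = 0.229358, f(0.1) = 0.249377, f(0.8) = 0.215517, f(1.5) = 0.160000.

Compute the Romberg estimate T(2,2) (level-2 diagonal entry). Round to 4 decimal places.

T(0,0) (trapezoid, 1 panel, h=2.8000): 0.470046
T(1,0) (trapezoid, 2 panels, h=1.4000): 0.584151
T(2,0) (trapezoid, 4 panels, h=0.7000): 0.603488
T(1,1) = 0.584151 + (0.584151 − 0.470046)/3 = 0.622186
T(2,1) = 0.603488 + (0.603488 − 0.584151)/3 = 0.609934
T(2,2) = 0.609934 + (0.609934 − 0.622186)/15 = 0.609117

0.6091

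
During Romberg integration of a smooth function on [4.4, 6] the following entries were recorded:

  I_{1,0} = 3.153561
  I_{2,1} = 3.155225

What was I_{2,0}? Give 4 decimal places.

3.1548

From I_{2,1} = (4·I_{2,0} − I_{1,0})/3, solve for I_{2,0}:
4·I_{2,0} = 3·3.155225 + 3.153561 = 12.619236
I_{2,0} = 3.154809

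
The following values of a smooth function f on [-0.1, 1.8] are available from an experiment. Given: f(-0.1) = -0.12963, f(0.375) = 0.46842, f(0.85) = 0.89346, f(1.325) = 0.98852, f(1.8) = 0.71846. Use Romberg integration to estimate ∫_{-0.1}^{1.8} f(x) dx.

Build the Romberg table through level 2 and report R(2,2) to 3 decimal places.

1.298

R(0,0) (trapezoid, 1 panel, h=1.9000): 0.55939
R(1,0) (trapezoid, 2 panels, h=0.9500): 1.12848
R(2,0) (trapezoid, 4 panels, h=0.4750): 1.25629
R(1,1) = 1.12848 + (1.12848 − 0.55939)/3 = 1.31818
R(2,1) = 1.25629 + (1.25629 − 1.12848)/3 = 1.29889
R(2,2) = 1.29889 + (1.29889 − 1.31818)/15 = 1.29760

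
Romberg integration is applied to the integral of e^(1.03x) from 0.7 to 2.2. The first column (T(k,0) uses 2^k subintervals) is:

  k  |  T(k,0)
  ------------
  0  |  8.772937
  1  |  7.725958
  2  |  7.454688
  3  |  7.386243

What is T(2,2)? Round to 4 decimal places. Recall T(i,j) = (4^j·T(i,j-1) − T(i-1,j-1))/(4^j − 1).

Richardson extrapolation on the trapezoidal column (denominator 4−1=3):
T(1,1) = 7.725958 + (7.725958 − 8.772937)/3 = 7.376965
T(2,1) = (4·7.454688 − 7.725958) / 3 = 7.364265
T(2,2) = 7.364265 + (7.364265 − 7.376965)/15 = 7.363418

7.3634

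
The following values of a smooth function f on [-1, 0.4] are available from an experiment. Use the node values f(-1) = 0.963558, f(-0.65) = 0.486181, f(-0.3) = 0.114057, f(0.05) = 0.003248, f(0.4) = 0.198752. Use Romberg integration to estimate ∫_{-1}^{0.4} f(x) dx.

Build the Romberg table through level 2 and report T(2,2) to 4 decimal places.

T(0,0) (trapezoid, 1 panel, h=1.4000): 0.813617
T(1,0) (trapezoid, 2 panels, h=0.7000): 0.486648
T(2,0) (trapezoid, 4 panels, h=0.3500): 0.414624
T(1,1) = 0.486648 + (0.486648 − 0.813617)/3 = 0.377658
T(2,1) = 0.414624 + (0.414624 − 0.486648)/3 = 0.390616
T(2,2) = 0.390616 + (0.390616 − 0.377658)/15 = 0.391480

0.3915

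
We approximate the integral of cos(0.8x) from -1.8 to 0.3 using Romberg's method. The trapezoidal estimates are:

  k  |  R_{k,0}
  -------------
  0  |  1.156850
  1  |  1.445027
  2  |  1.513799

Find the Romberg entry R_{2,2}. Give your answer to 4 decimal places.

R_{1,1} = 1.445027 + (1.445027 − 1.156850)/3 = 1.541086
R_{2,1} = (4·1.513799 − 1.445027) / 3 = 1.536723
R_{2,2} = (16·1.536723 − 1.541086) / 15 = 1.536432
(Column j=1 coincides with Simpson's rule on the same nodes.)

1.5364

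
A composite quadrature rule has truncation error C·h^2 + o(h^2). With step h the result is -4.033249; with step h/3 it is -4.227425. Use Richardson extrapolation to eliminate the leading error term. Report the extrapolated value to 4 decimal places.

The leading error scales as h^2; refining by a factor of 3 reduces it by 3^2 = 9.
Extrapolated value = (9·A(h/3) − A(h)) / (9 − 1)
= (9·(-4.227425) − (-4.033249)) / 8
= -34.013576 / 8 = -4.251697

-4.2517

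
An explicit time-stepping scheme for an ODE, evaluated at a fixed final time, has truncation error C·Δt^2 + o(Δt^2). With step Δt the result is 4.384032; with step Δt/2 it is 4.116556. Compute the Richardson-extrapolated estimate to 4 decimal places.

4.0274

The leading error scales as Δt^2; refining by a factor of 2 reduces it by 2^2 = 4.
Extrapolated value = (4·A(Δt/2) − A(Δt)) / (4 − 1)
= (4·4.116556 − 4.384032) / 3
= 12.082192 / 3 = 4.027397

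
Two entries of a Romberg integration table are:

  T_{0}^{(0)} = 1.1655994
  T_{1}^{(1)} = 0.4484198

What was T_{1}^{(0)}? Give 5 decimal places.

0.62771

From T_{1}^{(1)} = (4·T_{1}^{(0)} − T_{0}^{(0)})/3, solve for T_{1}^{(0)}:
4·T_{1}^{(0)} = 3·0.4484198 + 1.1655994 = 2.5108588
T_{1}^{(0)} = 0.6277147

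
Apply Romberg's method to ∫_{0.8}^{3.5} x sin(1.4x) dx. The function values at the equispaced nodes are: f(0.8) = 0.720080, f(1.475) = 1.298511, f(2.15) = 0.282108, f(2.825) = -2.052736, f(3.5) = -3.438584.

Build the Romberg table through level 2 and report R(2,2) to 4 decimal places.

-1.1934

R(0,0) (trapezoid, 1 panel, h=2.7000): -3.669980
R(1,0) (trapezoid, 2 panels, h=1.3500): -1.454144
R(2,0) (trapezoid, 4 panels, h=0.6750): -1.236174
R(1,1) = -1.454144 + (-1.454144 − (-3.669980))/3 = -0.715532
R(2,1) = -1.236174 + (-1.236174 − (-1.454144))/3 = -1.163517
R(2,2) = -1.163517 + (-1.163517 − (-0.715532))/15 = -1.193383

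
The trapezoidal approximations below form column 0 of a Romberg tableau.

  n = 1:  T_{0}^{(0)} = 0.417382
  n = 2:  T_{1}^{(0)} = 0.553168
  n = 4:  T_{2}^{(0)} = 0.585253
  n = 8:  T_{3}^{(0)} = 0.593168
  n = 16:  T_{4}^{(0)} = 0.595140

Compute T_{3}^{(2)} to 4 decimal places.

0.5958

T_{2}^{(1)} = 0.585253 + (0.585253 − 0.553168)/3 = 0.595948
T_{3}^{(1)} = (4·0.593168 − 0.585253) / 3 = 0.595806
T_{3}^{(2)} = (16·0.595806 − 0.595948) / 15 = 0.595797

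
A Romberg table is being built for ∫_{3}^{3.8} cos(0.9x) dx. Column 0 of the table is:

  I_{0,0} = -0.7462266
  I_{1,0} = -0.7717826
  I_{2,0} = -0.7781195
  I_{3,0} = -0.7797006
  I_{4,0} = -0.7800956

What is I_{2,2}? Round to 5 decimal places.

Richardson extrapolation on the trapezoidal column (denominator 4−1=3):
I_{1,1} = (4·(-0.7717826) − (-0.7462266)) / 3 = -0.7803013
I_{2,1} = (4·(-0.7781195) − (-0.7717826)) / 3 = -0.7802318
I_{2,2} = -0.7802318 + (-0.7802318 − (-0.7803013))/15 = -0.7802272
(Column j=1 coincides with Simpson's rule on the same nodes.)

-0.78023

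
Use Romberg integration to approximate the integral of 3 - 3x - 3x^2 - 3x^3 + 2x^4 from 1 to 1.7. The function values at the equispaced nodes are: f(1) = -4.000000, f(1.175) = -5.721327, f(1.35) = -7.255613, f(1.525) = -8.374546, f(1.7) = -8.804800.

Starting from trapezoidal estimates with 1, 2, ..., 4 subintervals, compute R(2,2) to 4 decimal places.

-4.8826

R(0,0) (trapezoid, 1 panel, h=0.7000): -4.481680
R(1,0) (trapezoid, 2 panels, h=0.3500): -4.780305
R(2,0) (trapezoid, 4 panels, h=0.1750): -4.856930
R(1,1) = -4.780305 + (-4.780305 − (-4.481680))/3 = -4.879847
R(2,1) = -4.856930 + (-4.856930 − (-4.780305))/3 = -4.882472
R(2,2) = -4.882472 + (-4.882472 − (-4.879847))/15 = -4.882647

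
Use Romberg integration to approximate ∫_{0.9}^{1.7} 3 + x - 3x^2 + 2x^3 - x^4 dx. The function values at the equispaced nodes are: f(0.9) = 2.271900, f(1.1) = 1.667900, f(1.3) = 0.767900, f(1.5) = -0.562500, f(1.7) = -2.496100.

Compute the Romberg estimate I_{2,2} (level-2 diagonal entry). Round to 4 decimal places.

0.3824

I_{0,0} (trapezoid, 1 panel, h=0.8000): -0.089680
I_{1,0} (trapezoid, 2 panels, h=0.4000): 0.262320
I_{2,0} (trapezoid, 4 panels, h=0.2000): 0.352240
I_{1,1} = 0.262320 + (0.262320 − (-0.089680))/3 = 0.379653
I_{2,1} = 0.352240 + (0.352240 − 0.262320)/3 = 0.382213
I_{2,2} = 0.382213 + (0.382213 − 0.379653)/15 = 0.382384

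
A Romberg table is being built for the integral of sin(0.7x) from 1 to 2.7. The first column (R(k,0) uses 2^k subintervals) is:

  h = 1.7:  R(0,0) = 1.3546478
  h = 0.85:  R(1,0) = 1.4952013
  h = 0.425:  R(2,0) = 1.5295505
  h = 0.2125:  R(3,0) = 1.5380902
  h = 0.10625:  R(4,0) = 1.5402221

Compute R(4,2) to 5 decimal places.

1.54093

Richardson extrapolation on the trapezoidal column (denominator 4−1=3):
R(3,1) = 1.5380902 + (1.5380902 − 1.5295505)/3 = 1.5409368
R(4,1) = (4·1.5402221 − 1.5380902) / 3 = 1.5409327
R(4,2) = 1.5409327 + (1.5409327 − 1.5409368)/15 = 1.5409324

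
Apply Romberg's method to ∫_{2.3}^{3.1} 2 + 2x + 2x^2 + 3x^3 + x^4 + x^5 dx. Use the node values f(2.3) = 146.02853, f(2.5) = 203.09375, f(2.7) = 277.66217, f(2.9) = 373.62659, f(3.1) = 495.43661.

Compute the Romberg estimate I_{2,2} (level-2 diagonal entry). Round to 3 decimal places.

I_{0,0} (trapezoid, 1 panel, h=0.8000): 256.58606
I_{1,0} (trapezoid, 2 panels, h=0.4000): 239.35790
I_{2,0} (trapezoid, 4 panels, h=0.2000): 235.02302
I_{1,1} = 239.35790 + (239.35790 − 256.58606)/3 = 233.61518
I_{2,1} = 235.02302 + (235.02302 − 239.35790)/3 = 233.57806
I_{2,2} = 233.57806 + (233.57806 − 233.61518)/15 = 233.57559

233.576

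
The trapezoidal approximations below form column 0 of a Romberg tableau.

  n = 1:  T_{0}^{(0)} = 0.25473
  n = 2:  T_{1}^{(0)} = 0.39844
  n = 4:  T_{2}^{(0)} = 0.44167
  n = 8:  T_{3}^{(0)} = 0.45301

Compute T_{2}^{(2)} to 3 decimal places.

Richardson extrapolation on the trapezoidal column (denominator 4−1=3):
T_{1}^{(1)} = 0.39844 + (0.39844 − 0.25473)/3 = 0.44634
T_{2}^{(1)} = (4·0.44167 − 0.39844) / 3 = 0.45608
T_{2}^{(2)} = 0.45608 + (0.45608 − 0.44634)/15 = 0.45673

0.457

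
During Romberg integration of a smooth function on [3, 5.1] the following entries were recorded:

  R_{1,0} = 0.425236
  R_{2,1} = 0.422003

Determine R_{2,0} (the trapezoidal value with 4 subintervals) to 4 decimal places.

0.4228

From R_{2,1} = (4·R_{2,0} − R_{1,0})/3, solve for R_{2,0}:
4·R_{2,0} = 3·0.422003 + 0.425236 = 1.691245
R_{2,0} = 0.422811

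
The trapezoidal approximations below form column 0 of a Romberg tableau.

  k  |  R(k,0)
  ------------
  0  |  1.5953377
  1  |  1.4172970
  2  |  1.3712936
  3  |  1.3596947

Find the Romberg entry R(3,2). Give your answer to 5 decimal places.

1.35582

Richardson extrapolation on the trapezoidal column (denominator 4−1=3):
R(2,1) = 1.3712936 + (1.3712936 − 1.4172970)/3 = 1.3559591
R(3,1) = (4·1.3596947 − 1.3712936) / 3 = 1.3558284
R(3,2) = 1.3558284 + (1.3558284 − 1.3559591)/15 = 1.3558197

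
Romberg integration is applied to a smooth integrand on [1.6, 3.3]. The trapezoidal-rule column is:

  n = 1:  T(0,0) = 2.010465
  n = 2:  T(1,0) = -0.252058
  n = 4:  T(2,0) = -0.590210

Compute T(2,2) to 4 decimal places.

-0.6827

Richardson extrapolation on the trapezoidal column (denominator 4−1=3):
T(1,1) = (4·(-0.252058) − 2.010465) / 3 = -1.006232
T(2,1) = -0.590210 + (-0.590210 − (-0.252058))/3 = -0.702927
T(2,2) = -0.702927 + (-0.702927 − (-1.006232))/15 = -0.682707
(Column j=1 coincides with Simpson's rule on the same nodes.)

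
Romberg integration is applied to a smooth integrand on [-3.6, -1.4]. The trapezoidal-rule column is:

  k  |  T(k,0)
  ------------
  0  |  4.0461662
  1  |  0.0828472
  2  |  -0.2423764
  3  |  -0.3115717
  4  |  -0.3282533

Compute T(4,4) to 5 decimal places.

-0.33376

Richardson extrapolation on the trapezoidal column (denominator 4−1=3):
T(1,1) = 0.0828472 + (0.0828472 − 4.0461662)/3 = -1.2382591
T(2,1) = -0.2423764 + (-0.2423764 − 0.0828472)/3 = -0.3507843
T(3,1) = -0.3115717 + (-0.3115717 − (-0.2423764))/3 = -0.3346368
T(4,1) = (4·(-0.3282533) − (-0.3115717)) / 3 = -0.3338138
T(2,2) = -0.3507843 + (-0.3507843 − (-1.2382591))/15 = -0.2916193
T(3,2) = (16·(-0.3346368) − (-0.3507843)) / 15 = -0.3335603
T(4,2) = -0.3338138 + (-0.3338138 − (-0.3346368))/15 = -0.3337589
T(3,3) = (64·(-0.3335603) − (-0.2916193)) / 63 = -0.3342260
T(4,3) = (64·(-0.3337589) − (-0.3335603)) / 63 = -0.3337621
T(4,4) = (256·(-0.3337621) − (-0.3342260)) / 255 = -0.3337603
(Column j=1 coincides with Simpson's rule on the same nodes.)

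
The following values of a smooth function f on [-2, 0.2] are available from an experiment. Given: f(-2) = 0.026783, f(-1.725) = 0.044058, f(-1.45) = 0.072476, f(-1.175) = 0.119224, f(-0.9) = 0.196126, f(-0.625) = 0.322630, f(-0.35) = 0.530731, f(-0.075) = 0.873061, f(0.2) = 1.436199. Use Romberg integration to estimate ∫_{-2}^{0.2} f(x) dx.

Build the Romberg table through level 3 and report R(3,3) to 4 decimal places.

0.7787

R(0,0) (trapezoid, 1 panel, h=2.2000): 1.609280
R(1,0) (trapezoid, 2 panels, h=1.1000): 1.020379
R(2,0) (trapezoid, 4 panels, h=0.5500): 0.841953
R(3,0) (trapezoid, 8 panels, h=0.2750): 0.794694
R(1,1) = 1.020379 + (1.020379 − 1.609280)/3 = 0.824079
R(2,1) = 0.841953 + (0.841953 − 1.020379)/3 = 0.782478
R(3,1) = 0.794694 + (0.794694 − 0.841953)/3 = 0.778941
R(2,2) = 0.782478 + (0.782478 − 0.824079)/15 = 0.779705
R(3,2) = 0.778941 + (0.778941 − 0.782478)/15 = 0.778705
R(3,3) = 0.778705 + (0.778705 − 0.779705)/63 = 0.778689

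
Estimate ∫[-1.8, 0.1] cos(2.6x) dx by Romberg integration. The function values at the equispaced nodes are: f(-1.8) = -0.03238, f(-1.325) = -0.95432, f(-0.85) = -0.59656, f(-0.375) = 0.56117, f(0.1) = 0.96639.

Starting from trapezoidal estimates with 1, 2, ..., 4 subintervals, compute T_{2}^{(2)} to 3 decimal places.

T_{0}^{(0)} (trapezoid, 1 panel, h=1.9000): 0.88731
T_{1}^{(0)} (trapezoid, 2 panels, h=0.9500): -0.12308
T_{2}^{(0)} (trapezoid, 4 panels, h=0.4750): -0.24828
T_{1}^{(1)} = -0.12308 + (-0.12308 − 0.88731)/3 = -0.45988
T_{2}^{(1)} = -0.24828 + (-0.24828 − (-0.12308))/3 = -0.29001
T_{2}^{(2)} = -0.29001 + (-0.29001 − (-0.45988))/15 = -0.27869

-0.279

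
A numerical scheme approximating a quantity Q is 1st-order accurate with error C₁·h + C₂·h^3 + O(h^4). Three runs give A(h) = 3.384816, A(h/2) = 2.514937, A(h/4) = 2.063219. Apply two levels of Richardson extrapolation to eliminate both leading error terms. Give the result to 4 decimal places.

1.6067

First eliminate the h term (factor 2^1 = 2):
  B₁ = (2·2.514937 − 3.384816)/1 = 1.645058
  B₂ = (2·2.063219 − 2.514937)/1 = 1.611501
Then eliminate the h^3 term (factor 2^3 = 8):
  (8·1.611501 − 1.645058)/7 = 1.606707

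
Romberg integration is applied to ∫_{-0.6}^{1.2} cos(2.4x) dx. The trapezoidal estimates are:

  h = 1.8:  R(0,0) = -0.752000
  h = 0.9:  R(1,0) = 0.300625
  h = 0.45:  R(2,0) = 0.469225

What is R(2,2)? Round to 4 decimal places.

Richardson extrapolation on the trapezoidal column (denominator 4−1=3):
R(1,1) = 0.300625 + (0.300625 − (-0.752000))/3 = 0.651500
R(2,1) = 0.469225 + (0.469225 − 0.300625)/3 = 0.525425
R(2,2) = (16·0.525425 − 0.651500) / 15 = 0.517020

0.5170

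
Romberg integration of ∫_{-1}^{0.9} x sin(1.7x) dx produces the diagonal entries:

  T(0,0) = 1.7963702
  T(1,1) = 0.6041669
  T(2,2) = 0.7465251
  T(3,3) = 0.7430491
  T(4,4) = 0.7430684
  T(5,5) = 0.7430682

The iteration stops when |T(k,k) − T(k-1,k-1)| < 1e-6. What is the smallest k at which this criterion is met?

|T(1,1) − T(0,0)| = 1.1922033 ≥ 1e-6
|T(2,2) − T(1,1)| = 0.1423582 ≥ 1e-6
|T(3,3) − T(2,2)| = 0.0034760 ≥ 1e-6
|T(4,4) − T(3,3)| = 0.0000193 ≥ 1e-6
|T(5,5) − T(4,4)| = 0.0000002 < 1e-6

k = 5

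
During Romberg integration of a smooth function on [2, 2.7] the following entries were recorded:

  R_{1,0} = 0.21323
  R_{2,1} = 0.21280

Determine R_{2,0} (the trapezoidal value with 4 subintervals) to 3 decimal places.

0.213

From R_{2,1} = (4·R_{2,0} − R_{1,0})/3, solve for R_{2,0}:
4·R_{2,0} = 3·0.21280 + 0.21323 = 0.85163
R_{2,0} = 0.21291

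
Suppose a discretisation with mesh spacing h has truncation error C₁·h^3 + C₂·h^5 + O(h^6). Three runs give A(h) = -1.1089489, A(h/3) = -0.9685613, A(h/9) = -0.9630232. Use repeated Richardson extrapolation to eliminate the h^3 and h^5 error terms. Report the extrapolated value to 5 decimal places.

First eliminate the h^3 term (factor 3^3 = 27):
  B₁ = (27·(-0.9685613) − (-1.1089489))/26 = -0.9631618
  B₂ = (27·(-0.9630232) − (-0.9685613))/26 = -0.9628102
Then eliminate the h^5 term (factor 3^5 = 243):
  (243·(-0.9628102) − (-0.9631618))/242 = -0.9628087

-0.96281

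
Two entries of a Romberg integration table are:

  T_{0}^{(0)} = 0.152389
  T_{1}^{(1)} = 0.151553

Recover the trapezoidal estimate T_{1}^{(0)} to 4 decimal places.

From T_{1}^{(1)} = (4·T_{1}^{(0)} − T_{0}^{(0)})/3, solve for T_{1}^{(0)}:
4·T_{1}^{(0)} = 3·0.151553 + 0.152389 = 0.607048
T_{1}^{(0)} = 0.151762

0.1518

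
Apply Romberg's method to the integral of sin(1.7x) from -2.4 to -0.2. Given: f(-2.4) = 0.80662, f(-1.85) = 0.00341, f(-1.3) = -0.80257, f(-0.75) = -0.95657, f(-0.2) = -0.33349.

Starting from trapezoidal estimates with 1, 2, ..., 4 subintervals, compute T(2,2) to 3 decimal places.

-0.900

T(0,0) (trapezoid, 1 panel, h=2.2000): 0.52044
T(1,0) (trapezoid, 2 panels, h=1.1000): -0.62261
T(2,0) (trapezoid, 4 panels, h=0.5500): -0.83554
T(1,1) = -0.62261 + (-0.62261 − 0.52044)/3 = -1.00363
T(2,1) = -0.83554 + (-0.83554 − (-0.62261))/3 = -0.90652
T(2,2) = -0.90652 + (-0.90652 − (-1.00363))/15 = -0.90005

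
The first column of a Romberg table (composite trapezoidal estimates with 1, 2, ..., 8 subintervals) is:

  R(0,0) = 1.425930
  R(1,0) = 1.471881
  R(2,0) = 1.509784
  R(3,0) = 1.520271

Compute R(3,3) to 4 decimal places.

Richardson extrapolation on the trapezoidal column (denominator 4−1=3):
R(1,1) = (4·1.471881 − 1.425930) / 3 = 1.487198
R(2,1) = (4·1.509784 − 1.471881) / 3 = 1.522418
R(3,1) = (4·1.520271 − 1.509784) / 3 = 1.523767
R(2,2) = 1.522418 + (1.522418 − 1.487198)/15 = 1.524766
R(3,2) = (16·1.523767 − 1.522418) / 15 = 1.523857
R(3,3) = 1.523857 + (1.523857 − 1.524766)/63 = 1.523843
(Column j=1 coincides with Simpson's rule on the same nodes.)

1.5238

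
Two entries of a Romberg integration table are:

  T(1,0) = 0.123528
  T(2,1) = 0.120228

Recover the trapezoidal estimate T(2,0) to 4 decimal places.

From T(2,1) = (4·T(2,0) − T(1,0))/3, solve for T(2,0):
4·T(2,0) = 3·0.120228 + 0.123528 = 0.484212
T(2,0) = 0.121053

0.1211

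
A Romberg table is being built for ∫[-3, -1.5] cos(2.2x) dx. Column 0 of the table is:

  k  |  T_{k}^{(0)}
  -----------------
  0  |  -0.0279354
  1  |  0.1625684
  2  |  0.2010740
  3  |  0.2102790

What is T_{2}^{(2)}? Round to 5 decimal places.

0.21310

Richardson extrapolation on the trapezoidal column (denominator 4−1=3):
T_{1}^{(1)} = 0.1625684 + (0.1625684 − (-0.0279354))/3 = 0.2260697
T_{2}^{(1)} = 0.2010740 + (0.2010740 − 0.1625684)/3 = 0.2139092
T_{2}^{(2)} = 0.2139092 + (0.2139092 − 0.2260697)/15 = 0.2130985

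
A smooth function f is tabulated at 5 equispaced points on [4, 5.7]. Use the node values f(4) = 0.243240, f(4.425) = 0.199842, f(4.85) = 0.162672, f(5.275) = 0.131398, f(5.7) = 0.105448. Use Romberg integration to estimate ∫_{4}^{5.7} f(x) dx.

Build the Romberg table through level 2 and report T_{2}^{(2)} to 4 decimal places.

T_{0}^{(0)} (trapezoid, 1 panel, h=1.7000): 0.296385
T_{1}^{(0)} (trapezoid, 2 panels, h=0.8500): 0.286464
T_{2}^{(0)} (trapezoid, 4 panels, h=0.4250): 0.284009
T_{1}^{(1)} = 0.286464 + (0.286464 − 0.296385)/3 = 0.283157
T_{2}^{(1)} = 0.284009 + (0.284009 − 0.286464)/3 = 0.283191
T_{2}^{(2)} = 0.283191 + (0.283191 − 0.283157)/15 = 0.283193

0.2832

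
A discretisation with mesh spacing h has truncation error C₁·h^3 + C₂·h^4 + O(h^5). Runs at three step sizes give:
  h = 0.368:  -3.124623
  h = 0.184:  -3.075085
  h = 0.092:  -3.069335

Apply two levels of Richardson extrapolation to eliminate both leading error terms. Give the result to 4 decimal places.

-3.0685

First eliminate the h^3 term (factor 2^3 = 8):
  B₁ = (8·(-3.075085) − (-3.124623))/7 = -3.068008
  B₂ = (8·(-3.069335) − (-3.075085))/7 = -3.068514
Then eliminate the h^4 term (factor 2^4 = 16):
  (16·(-3.068514) − (-3.068008))/15 = -3.068548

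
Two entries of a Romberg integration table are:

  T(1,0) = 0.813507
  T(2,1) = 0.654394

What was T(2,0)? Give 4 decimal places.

From T(2,1) = (4·T(2,0) − T(1,0))/3, solve for T(2,0):
4·T(2,0) = 3·0.654394 + 0.813507 = 2.776689
T(2,0) = 0.694172

0.6942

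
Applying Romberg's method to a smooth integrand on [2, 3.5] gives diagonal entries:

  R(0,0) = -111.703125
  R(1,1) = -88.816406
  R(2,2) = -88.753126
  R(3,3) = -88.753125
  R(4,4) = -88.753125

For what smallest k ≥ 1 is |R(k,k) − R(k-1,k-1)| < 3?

|R(1,1) − R(0,0)| = 22.886719 ≥ 3
|R(2,2) − R(1,1)| = 0.063280 < 3

k = 2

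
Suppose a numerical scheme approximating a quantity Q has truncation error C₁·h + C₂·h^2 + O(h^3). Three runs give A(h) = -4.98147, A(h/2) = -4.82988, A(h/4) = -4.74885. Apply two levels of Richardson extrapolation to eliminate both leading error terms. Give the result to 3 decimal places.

-4.664

First eliminate the h term (factor 2^1 = 2):
  B₁ = (2·(-4.82988) − (-4.98147))/1 = -4.67829
  B₂ = (2·(-4.74885) − (-4.82988))/1 = -4.66782
Then eliminate the h^2 term (factor 2^2 = 4):
  (4·(-4.66782) − (-4.67829))/3 = -4.66433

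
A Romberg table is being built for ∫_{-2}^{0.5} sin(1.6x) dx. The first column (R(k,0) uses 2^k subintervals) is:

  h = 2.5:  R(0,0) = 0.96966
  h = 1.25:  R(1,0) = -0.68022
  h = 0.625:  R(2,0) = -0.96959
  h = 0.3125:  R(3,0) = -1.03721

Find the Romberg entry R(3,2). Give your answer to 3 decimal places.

-1.059

Richardson extrapolation on the trapezoidal column (denominator 4−1=3):
R(2,1) = (4·(-0.96959) − (-0.68022)) / 3 = -1.06605
R(3,1) = -1.03721 + (-1.03721 − (-0.96959))/3 = -1.05975
R(3,2) = (16·(-1.05975) − (-1.06605)) / 15 = -1.05933
(Column j=1 coincides with Simpson's rule on the same nodes.)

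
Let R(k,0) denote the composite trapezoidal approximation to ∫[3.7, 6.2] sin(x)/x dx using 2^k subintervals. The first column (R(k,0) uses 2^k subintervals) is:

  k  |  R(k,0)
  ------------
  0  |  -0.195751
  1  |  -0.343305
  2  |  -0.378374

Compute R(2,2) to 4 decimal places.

Richardson extrapolation on the trapezoidal column (denominator 4−1=3):
R(1,1) = -0.343305 + (-0.343305 − (-0.195751))/3 = -0.392490
R(2,1) = -0.378374 + (-0.378374 − (-0.343305))/3 = -0.390064
R(2,2) = -0.390064 + (-0.390064 − (-0.392490))/15 = -0.389902

-0.3899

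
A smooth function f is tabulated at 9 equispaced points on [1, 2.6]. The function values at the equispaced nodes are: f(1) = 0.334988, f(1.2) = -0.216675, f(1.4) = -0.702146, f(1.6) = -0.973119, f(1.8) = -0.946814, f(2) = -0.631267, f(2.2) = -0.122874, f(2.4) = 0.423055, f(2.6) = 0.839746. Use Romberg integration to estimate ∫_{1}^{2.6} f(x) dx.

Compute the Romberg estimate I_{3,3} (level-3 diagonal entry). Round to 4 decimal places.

I_{0,0} (trapezoid, 1 panel, h=1.6000): 0.939787
I_{1,0} (trapezoid, 2 panels, h=0.8000): -0.287558
I_{2,0} (trapezoid, 4 panels, h=0.4000): -0.473787
I_{3,0} (trapezoid, 8 panels, h=0.2000): -0.516495
I_{1,1} = -0.287558 + (-0.287558 − 0.939787)/3 = -0.696673
I_{2,1} = -0.473787 + (-0.473787 − (-0.287558))/3 = -0.535863
I_{3,1} = -0.516495 + (-0.516495 − (-0.473787))/3 = -0.530731
I_{2,2} = -0.535863 + (-0.535863 − (-0.696673))/15 = -0.525142
I_{3,2} = -0.530731 + (-0.530731 − (-0.535863))/15 = -0.530389
I_{3,3} = -0.530389 + (-0.530389 − (-0.525142))/63 = -0.530472

-0.5305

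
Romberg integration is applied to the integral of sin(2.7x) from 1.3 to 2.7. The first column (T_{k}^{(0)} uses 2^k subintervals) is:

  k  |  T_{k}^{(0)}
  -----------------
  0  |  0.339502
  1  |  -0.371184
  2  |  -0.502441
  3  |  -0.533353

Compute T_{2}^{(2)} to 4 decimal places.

Richardson extrapolation on the trapezoidal column (denominator 4−1=3):
T_{1}^{(1)} = (4·(-0.371184) − 0.339502) / 3 = -0.608079
T_{2}^{(1)} = -0.502441 + (-0.502441 − (-0.371184))/3 = -0.546193
T_{2}^{(2)} = -0.546193 + (-0.546193 − (-0.608079))/15 = -0.542067

-0.5421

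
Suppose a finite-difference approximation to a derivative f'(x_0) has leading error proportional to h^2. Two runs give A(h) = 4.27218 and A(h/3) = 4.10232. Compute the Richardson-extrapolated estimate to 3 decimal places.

4.081

Extrapolated value = (9·A(h/3) − A(h)) / (9 − 1)
= (9·4.10232 − 4.27218) / 8
= 32.64870 / 8 = 4.08109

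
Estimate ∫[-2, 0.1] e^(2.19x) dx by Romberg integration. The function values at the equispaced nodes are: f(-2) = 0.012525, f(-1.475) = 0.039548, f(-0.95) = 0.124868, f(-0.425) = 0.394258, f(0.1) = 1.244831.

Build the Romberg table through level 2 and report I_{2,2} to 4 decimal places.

0.5642

I_{0,0} (trapezoid, 1 panel, h=2.1000): 1.320224
I_{1,0} (trapezoid, 2 panels, h=1.0500): 0.791223
I_{2,0} (trapezoid, 4 panels, h=0.5250): 0.623360
I_{1,1} = 0.791223 + (0.791223 − 1.320224)/3 = 0.614889
I_{2,1} = 0.623360 + (0.623360 − 0.791223)/3 = 0.567406
I_{2,2} = 0.567406 + (0.567406 − 0.614889)/15 = 0.564240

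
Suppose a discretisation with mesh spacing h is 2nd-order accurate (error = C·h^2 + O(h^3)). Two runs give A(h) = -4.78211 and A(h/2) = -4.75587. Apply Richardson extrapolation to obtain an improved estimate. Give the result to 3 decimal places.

The leading error scales as h^2; refining by a factor of 2 reduces it by 2^2 = 4.
Extrapolated value = (4·A(h/2) − A(h)) / (4 − 1)
= (4·(-4.75587) − (-4.78211)) / 3
= -14.24137 / 3 = -4.74712

-4.747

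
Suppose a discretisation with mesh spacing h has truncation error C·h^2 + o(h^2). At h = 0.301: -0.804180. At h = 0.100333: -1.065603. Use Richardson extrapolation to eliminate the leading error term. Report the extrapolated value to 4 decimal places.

-1.0983

The leading error scales as h^2; refining by a factor of 3 reduces it by 3^2 = 9.
Extrapolated value = (9·A(h/3) − A(h)) / (9 − 1)
= (9·(-1.065603) − (-0.804180)) / 8
= -8.786247 / 8 = -1.098281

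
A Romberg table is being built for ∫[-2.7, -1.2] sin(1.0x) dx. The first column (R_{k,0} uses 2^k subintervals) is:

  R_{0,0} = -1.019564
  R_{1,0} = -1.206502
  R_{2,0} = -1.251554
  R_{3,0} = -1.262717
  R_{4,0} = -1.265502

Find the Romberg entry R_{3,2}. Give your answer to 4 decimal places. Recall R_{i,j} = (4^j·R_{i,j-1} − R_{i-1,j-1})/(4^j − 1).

-1.2664

Richardson extrapolation on the trapezoidal column (denominator 4−1=3):
R_{2,1} = (4·(-1.251554) − (-1.206502)) / 3 = -1.266571
R_{3,1} = (4·(-1.262717) − (-1.251554)) / 3 = -1.266438
R_{3,2} = (16·(-1.266438) − (-1.266571)) / 15 = -1.266429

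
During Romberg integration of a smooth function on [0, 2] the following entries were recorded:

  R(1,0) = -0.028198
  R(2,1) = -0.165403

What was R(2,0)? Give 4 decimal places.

From R(2,1) = (4·R(2,0) − R(1,0))/3, solve for R(2,0):
4·R(2,0) = 3·(-0.165403) + (-0.028198) = -0.524407
R(2,0) = -0.131102

-0.1311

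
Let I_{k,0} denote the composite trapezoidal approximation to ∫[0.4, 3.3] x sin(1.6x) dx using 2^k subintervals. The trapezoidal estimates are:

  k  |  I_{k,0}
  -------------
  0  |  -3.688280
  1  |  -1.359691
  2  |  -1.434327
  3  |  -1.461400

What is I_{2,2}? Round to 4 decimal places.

-1.5176

Richardson extrapolation on the trapezoidal column (denominator 4−1=3):
I_{1,1} = -1.359691 + (-1.359691 − (-3.688280))/3 = -0.583495
I_{2,1} = -1.434327 + (-1.434327 − (-1.359691))/3 = -1.459206
I_{2,2} = -1.459206 + (-1.459206 − (-0.583495))/15 = -1.517587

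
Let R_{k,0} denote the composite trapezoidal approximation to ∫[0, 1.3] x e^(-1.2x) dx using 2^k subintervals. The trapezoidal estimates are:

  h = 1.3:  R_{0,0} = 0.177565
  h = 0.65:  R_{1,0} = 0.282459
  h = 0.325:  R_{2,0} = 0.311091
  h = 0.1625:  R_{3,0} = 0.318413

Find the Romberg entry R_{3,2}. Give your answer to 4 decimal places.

0.3209

Richardson extrapolation on the trapezoidal column (denominator 4−1=3):
R_{2,1} = 0.311091 + (0.311091 − 0.282459)/3 = 0.320635
R_{3,1} = (4·0.318413 − 0.311091) / 3 = 0.320854
R_{3,2} = (16·0.320854 − 0.320635) / 15 = 0.320869
(Column j=1 coincides with Simpson's rule on the same nodes.)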